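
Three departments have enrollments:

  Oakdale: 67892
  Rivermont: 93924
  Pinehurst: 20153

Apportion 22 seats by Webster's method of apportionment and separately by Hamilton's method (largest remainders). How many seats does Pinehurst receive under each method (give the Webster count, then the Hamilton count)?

2 and 3

Webster: Oakdale 8, Rivermont 12, Pinehurst 2.
Hamilton: Oakdale 8, Rivermont 11, Pinehurst 3.
Pinehurst gets 2 under Webster and 3 under Hamilton.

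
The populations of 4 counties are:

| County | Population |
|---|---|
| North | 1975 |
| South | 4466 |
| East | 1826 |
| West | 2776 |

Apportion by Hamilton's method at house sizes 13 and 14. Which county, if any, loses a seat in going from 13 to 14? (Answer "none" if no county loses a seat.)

North

At 13 seats: North 3, South 5, East 2, West 3.
At 14 seats: North 2, South 6, East 2, West 4.
North drops from 3 to 2.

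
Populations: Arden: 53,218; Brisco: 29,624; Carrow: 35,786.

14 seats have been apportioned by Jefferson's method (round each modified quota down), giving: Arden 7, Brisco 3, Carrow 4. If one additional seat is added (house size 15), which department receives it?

Brisco

Priority for the next seat is population ÷ (current seats + 1).
Priorities: Arden 6652.250, Brisco 7406.000, Carrow 7157.200.
Highest priority: Brisco.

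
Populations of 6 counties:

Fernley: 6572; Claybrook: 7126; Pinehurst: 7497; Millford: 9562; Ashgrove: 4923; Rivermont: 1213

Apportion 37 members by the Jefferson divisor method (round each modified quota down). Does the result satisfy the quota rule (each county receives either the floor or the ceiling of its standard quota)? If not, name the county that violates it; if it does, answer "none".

none

Standard quotas: Fernley 6.591, Claybrook 7.147, Pinehurst 7.519, Millford 9.590, Ashgrove 4.937, Rivermont 1.217.
Jefferson allocation: Fernley 7, Claybrook 7, Pinehurst 7, Millford 10, Ashgrove 5, Rivermont 1.
Every allocation lies between the lower and upper quota.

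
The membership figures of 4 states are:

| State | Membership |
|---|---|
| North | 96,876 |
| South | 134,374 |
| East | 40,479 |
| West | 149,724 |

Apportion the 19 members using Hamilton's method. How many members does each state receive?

North 4, South 6, East 2, West 7

The standard divisor is 421453/19 ≈ 22181.737.
Standard quotas: North 4.3674, South 6.0579, East 1.8249, West 6.7499.
Lower quotas: North 4, South 6, East 1, West 6 (sum 17, leaving 2 seats).
Remainders in descending order: East 0.8249, West 0.7499, North 0.3674, South 0.0579.
Largest remainders: East, West receive the extra seats.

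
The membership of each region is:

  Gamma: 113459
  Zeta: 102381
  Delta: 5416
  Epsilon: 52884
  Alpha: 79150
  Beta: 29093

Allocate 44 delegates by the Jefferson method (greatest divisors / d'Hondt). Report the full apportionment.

Gamma 14, Zeta 12, Delta 0, Epsilon 6, Alpha 9, Beta 3

Standard divisor 382383/44 ≈ 8690.523; standard quotas: Gamma 13.055, Zeta 11.781, Delta 0.623, Epsilon 6.085, Alpha 9.108, Beta 3.348.
Rounding down gives 13, 11, 0, 6, 9, 3 = 42 seats, so the divisor must be adjusted.
With modified divisor 8000: modified quotas Gamma 14.182, Zeta 12.798, Delta 0.677, Epsilon 6.611, Alpha 9.894, Beta 3.637.
Rounding down: Gamma 14, Zeta 12, Delta 0, Epsilon 6, Alpha 9, Beta 3 (total 44).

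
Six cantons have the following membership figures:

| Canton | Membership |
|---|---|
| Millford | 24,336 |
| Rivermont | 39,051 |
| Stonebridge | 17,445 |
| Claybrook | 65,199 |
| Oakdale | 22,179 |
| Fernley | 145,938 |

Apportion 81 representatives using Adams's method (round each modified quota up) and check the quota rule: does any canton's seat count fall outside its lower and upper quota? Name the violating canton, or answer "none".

Fernley

Standard quotas: Millford 6.275, Rivermont 10.069, Stonebridge 4.498, Claybrook 16.811, Oakdale 5.719, Fernley 37.629.
Adams allocation: Millford 7, Rivermont 10, Stonebridge 5, Claybrook 17, Oakdale 6, Fernley 36.
Fernley has quota 37.629 (lower 37, upper 38) but receives 36 — outside the quota interval.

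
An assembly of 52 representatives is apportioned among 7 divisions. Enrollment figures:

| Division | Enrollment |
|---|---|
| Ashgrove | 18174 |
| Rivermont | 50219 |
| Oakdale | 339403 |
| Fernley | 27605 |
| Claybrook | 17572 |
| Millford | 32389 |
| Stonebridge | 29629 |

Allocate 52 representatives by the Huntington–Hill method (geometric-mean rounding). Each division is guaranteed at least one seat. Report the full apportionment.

Ashgrove: 2; Rivermont: 5; Oakdale: 34; Fernley: 3; Claybrook: 2; Millford: 3; Stonebridge: 3

With divisor 9986: modified quotas Ashgrove 1.820, Rivermont 5.029, Oakdale 33.988, Fernley 2.764, Claybrook 1.760, Millford 3.243, Stonebridge 2.967.
Geometric-mean thresholds: Ashgrove √(1·2)=1.414, Rivermont √(5·6)=5.477, Oakdale √(33·34)=33.496, Fernley √(2·3)=2.449, Claybrook √(1·2)=1.414, Millford √(3·4)=3.464, Stonebridge √(2·3)=2.449.
Each quota rounded against its threshold gives Ashgrove 2, Rivermont 5, Oakdale 34, Fernley 3, Claybrook 2, Millford 3, Stonebridge 3 (total 52).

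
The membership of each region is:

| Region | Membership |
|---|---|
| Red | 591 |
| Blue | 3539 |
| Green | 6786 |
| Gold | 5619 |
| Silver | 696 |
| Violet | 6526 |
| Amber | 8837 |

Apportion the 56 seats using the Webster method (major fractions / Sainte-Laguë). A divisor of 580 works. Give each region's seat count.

Red 1, Blue 6, Green 12, Gold 10, Silver 1, Violet 11, Amber 15

With modified divisor 580: modified quotas Red 1.019, Blue 6.102, Green 11.700, Gold 9.688, Silver 1.200, Violet 11.252, Amber 15.236.
Rounding to the nearest integer: Red 1, Blue 6, Green 12, Gold 10, Silver 1, Violet 11, Amber 15 (total 56).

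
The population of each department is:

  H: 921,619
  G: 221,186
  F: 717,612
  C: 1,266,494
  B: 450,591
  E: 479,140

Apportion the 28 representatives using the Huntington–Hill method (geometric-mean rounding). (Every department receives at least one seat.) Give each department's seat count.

H=6, G=2, F=5, C=9, B=3, E=3

With divisor 145733: modified quotas H 6.324, G 1.518, F 4.924, C 8.691, B 3.092, E 3.288.
Geometric-mean thresholds: H √(6·7)=6.481, G √(1·2)=1.414, F √(4·5)=4.472, C √(8·9)=8.485, B √(3·4)=3.464, E √(3·4)=3.464.
Each quota rounded against its threshold gives H 6, G 2, F 5, C 9, B 3, E 3 (total 28).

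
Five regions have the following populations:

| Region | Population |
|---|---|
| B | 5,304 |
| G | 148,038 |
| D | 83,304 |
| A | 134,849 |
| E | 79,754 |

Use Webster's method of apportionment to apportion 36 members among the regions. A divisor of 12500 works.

B 0; G 12; D 7; A 11; E 6

With modified divisor 12500: modified quotas B 0.424, G 11.843, D 6.664, A 10.788, E 6.380.
Rounding to the nearest integer: B 0, G 12, D 7, A 11, E 6 (total 36).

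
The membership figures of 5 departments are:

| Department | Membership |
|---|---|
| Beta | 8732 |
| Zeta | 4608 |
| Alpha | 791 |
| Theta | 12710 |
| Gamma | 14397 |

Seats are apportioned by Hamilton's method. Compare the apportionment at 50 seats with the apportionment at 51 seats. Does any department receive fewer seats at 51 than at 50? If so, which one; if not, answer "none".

At 50 seats: Beta 11, Zeta 6, Alpha 1, Theta 15, Gamma 17.
At 51 seats: Beta 11, Zeta 5, Alpha 1, Theta 16, Gamma 18.
Zeta drops from 6 to 5.

Zeta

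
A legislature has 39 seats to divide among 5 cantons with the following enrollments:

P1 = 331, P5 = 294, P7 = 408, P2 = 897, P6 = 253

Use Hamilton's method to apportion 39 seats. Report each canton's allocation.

P1: 6, P5: 5, P7: 7, P2: 16, P6: 5

Total 2183; standard divisor 2183/39 ≈ 55.974.
Standard quotas: P1 5.913, P5 5.252, P7 7.289, P2 16.025, P6 4.520.
Lower quotas: P1 5, P5 5, P7 7, P2 16, P6 4 (sum 37, leaving 2 seats).
Remainders in descending order: P1 0.913, P6 0.520, P7 0.289, P5 0.252, P2 0.025.
Largest remainders: P1, P6 receive the extra seats.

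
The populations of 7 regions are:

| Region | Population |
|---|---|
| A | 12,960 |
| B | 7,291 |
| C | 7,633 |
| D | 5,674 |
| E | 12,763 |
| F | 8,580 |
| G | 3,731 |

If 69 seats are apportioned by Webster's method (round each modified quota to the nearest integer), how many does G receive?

4

Standard divisor 58632/69 ≈ 849.739; standard quotas: A 15.252, B 8.580, C 8.983, D 6.677, E 15.020, F 10.097, G 4.391.
Rounding to the nearest integer gives A 15, B 9, C 9, D 7, E 15, F 10, G 4 — total 69, matching the house size, so no adjustment is needed.
G receives 4.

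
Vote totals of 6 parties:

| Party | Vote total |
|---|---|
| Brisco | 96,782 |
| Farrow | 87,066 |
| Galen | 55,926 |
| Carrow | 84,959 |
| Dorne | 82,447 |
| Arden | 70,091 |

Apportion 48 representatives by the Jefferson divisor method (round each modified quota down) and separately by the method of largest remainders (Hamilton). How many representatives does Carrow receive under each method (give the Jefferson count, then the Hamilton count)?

9 and 8

Jefferson: Brisco 10, Farrow 9, Galen 5, Carrow 9, Dorne 8, Arden 7.
Hamilton: Brisco 10, Farrow 9, Galen 6, Carrow 8, Dorne 8, Arden 7.
Carrow gets 9 under Jefferson and 8 under Hamilton.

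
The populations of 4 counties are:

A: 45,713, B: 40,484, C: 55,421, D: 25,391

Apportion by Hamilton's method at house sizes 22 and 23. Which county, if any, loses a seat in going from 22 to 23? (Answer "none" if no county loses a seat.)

D

At 22 seats: A 6, B 5, C 7, D 4.
At 23 seats: A 6, B 6, C 8, D 3.
D drops from 4 to 3.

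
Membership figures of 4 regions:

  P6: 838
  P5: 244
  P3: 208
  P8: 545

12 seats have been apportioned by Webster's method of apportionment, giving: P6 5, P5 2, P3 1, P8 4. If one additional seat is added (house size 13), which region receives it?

Priority for the next seat is population ÷ (current seats + 0.5).
Priorities: P6 152.364, P5 97.600, P3 138.667, P8 121.111.
Highest priority: P6.

P6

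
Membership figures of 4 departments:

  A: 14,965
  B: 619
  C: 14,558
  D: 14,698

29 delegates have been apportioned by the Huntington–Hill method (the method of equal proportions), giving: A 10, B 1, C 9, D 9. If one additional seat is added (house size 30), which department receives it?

D

Priority for the next seat is population ÷ (√(s·(s+1))).
Priorities: A 1426.857, B 437.699, C 1534.548, D 1549.305.
Highest priority: D.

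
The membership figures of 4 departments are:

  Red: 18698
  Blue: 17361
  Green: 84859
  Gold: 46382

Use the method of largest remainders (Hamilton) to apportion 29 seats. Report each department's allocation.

Red: 3, Blue: 3, Green: 15, Gold: 8

Standard divisor: 167300 ÷ 29 ≈ 5768.966.
Standard quotas: Red 3.2411, Blue 3.0094, Green 14.7096, Gold 8.0399.
Lower quotas: Red 3, Blue 3, Green 14, Gold 8 (sum 28, leaving 1 seat).
Remainders in descending order: Green 0.7096, Red 0.2411, Gold 0.0399, Blue 0.0094.
Largest remainder: Green receives the extra seat.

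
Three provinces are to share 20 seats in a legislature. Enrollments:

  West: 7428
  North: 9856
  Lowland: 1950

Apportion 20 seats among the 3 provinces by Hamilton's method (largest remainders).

Total 19234; standard divisor 19234/20 ≈ 961.7.
Standard quotas: West 7.7238, North 10.2485, Lowland 2.0277.
Lower quotas: West 7, North 10, Lowland 2 (sum 19, leaving 1 seat).
Remainders in descending order: West 0.7238, North 0.2485, Lowland 0.0277.
Largest remainder: West receives the extra seat.

West 8, North 10, Lowland 2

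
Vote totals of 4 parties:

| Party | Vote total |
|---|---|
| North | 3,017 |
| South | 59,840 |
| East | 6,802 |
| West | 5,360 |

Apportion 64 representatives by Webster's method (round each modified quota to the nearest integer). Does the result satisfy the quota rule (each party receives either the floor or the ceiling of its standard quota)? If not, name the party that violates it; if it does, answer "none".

South

Standard quotas: North 2.574, South 51.051, East 5.803, West 4.573.
Webster allocation: North 3, South 50, East 6, West 5.
South has quota 51.051 (lower 51, upper 52) but receives 50 — outside the quota interval.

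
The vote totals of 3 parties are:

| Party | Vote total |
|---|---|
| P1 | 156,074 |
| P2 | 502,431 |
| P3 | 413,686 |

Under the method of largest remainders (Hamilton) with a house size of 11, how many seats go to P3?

The standard divisor is 1072191/11 ≈ 97471.909.
Standard quotas: P1 1.6012, P2 5.1546, P3 4.2442.
Lower quotas: P1 1, P2 5, P3 4 (sum 10, leaving 1 seat).
Remainders in descending order: P1 0.6012, P3 0.2442, P2 0.1546.
Largest remainder: P1 receives the extra seat.
P3 receives 4.

4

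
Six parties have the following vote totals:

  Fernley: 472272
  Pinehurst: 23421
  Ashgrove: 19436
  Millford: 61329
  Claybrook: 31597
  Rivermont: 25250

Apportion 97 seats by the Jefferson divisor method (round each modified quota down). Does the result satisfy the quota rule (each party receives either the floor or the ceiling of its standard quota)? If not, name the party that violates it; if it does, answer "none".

Standard quotas: Fernley 72.335, Pinehurst 3.587, Ashgrove 2.977, Millford 9.393, Claybrook 4.840, Rivermont 3.867.
Jefferson allocation: Fernley 74, Pinehurst 3, Ashgrove 3, Millford 9, Claybrook 5, Rivermont 3.
Fernley has quota 72.335 (lower 72, upper 73) but receives 74 — outside the quota interval.

Fernley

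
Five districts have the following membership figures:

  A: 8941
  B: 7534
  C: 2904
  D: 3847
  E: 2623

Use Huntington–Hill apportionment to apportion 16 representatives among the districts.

With divisor 1659: modified quotas A 5.389, B 4.541, C 1.750, D 2.319, E 1.581.
Geometric-mean thresholds: A √(5·6)=5.477, B √(4·5)=4.472, C √(1·2)=1.414, D √(2·3)=2.449, E √(1·2)=1.414.
Each quota rounded against its threshold gives A 5, B 5, C 2, D 2, E 2 (total 16).

A: 5, B: 5, C: 2, D: 2, E: 2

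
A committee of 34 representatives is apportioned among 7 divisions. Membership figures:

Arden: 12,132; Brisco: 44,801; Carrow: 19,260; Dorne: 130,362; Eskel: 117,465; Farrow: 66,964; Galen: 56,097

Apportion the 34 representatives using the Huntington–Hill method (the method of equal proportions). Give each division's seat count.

With divisor 13276: modified quotas Arden 0.914, Brisco 3.375, Carrow 1.451, Dorne 9.819, Eskel 8.848, Farrow 5.044, Galen 4.225.
Geometric-mean thresholds: Arden (min 1), Brisco √(3·4)=3.464, Carrow √(1·2)=1.414, Dorne √(9·10)=9.487, Eskel √(8·9)=8.485, Farrow √(5·6)=5.477, Galen √(4·5)=4.472.
Each quota rounded against its threshold gives Arden 1, Brisco 3, Carrow 2, Dorne 10, Eskel 9, Farrow 5, Galen 4 (total 34).

Arden 1, Brisco 3, Carrow 2, Dorne 10, Eskel 9, Farrow 5, Galen 4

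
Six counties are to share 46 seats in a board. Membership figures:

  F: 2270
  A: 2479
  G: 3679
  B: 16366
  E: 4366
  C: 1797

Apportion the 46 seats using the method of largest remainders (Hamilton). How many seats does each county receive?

Total 30957; standard divisor 30957/46 ≈ 672.978.
Standard quotas: F 3.3731, A 3.6836, G 5.4667, B 24.3188, E 6.4876, C 2.6702.
Lower quotas: F 3, A 3, G 5, B 24, E 6, C 2 (sum 43, leaving 3 seats).
Remainders in descending order: A 0.6836, C 0.6702, E 0.4876, G 0.4667, F 0.3731, B 0.3188.
The surplus seats go to A, C, E.

F 3, A 4, G 5, B 24, E 7, C 3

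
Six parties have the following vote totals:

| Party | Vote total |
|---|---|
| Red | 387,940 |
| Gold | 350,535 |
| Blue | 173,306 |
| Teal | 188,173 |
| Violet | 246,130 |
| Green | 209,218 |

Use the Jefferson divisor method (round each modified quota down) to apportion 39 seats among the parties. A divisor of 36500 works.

With modified divisor 36500: modified quotas Red 10.628, Gold 9.604, Blue 4.748, Teal 5.155, Violet 6.743, Green 5.732.
Rounding down: Red 10, Gold 9, Blue 4, Teal 5, Violet 6, Green 5 (total 39).

Red 10, Gold 9, Blue 4, Teal 5, Violet 6, Green 5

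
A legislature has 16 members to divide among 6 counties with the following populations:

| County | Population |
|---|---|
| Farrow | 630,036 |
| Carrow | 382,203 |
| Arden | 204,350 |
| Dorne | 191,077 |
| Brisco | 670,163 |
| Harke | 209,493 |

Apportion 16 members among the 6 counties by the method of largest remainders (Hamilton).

The standard divisor is 2287322/16 ≈ 142957.625.
Standard quotas: Farrow 4.4072, Carrow 2.6735, Arden 1.4294, Dorne 1.3366, Brisco 4.6878, Harke 1.4654.
Lower quotas: Farrow 4, Carrow 2, Arden 1, Dorne 1, Brisco 4, Harke 1 (sum 13, leaving 3 seats).
Remainders in descending order: Brisco 0.6878, Carrow 0.6735, Harke 0.4654, Arden 0.4294, Farrow 0.4072, Dorne 0.3366.
Largest remainders: Brisco, Carrow, Harke receive the extra seats.

Farrow=4; Carrow=3; Arden=1; Dorne=1; Brisco=5; Harke=2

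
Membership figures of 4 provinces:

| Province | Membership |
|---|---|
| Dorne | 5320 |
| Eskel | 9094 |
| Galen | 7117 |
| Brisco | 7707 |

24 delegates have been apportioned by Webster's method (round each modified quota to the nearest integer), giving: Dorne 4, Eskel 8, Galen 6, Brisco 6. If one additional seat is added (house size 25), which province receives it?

Brisco

Priority for the next seat is population ÷ (current seats + 0.5).
Priorities: Dorne 1182.222, Eskel 1069.882, Galen 1094.923, Brisco 1185.692.
Highest priority: Brisco.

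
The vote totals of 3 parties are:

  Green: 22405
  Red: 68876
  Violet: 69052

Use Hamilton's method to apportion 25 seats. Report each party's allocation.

The standard divisor is 160333/25 ≈ 6413.32.
Standard quotas: Green 3.4935, Red 10.7395, Violet 10.7670.
Lower quotas: Green 3, Red 10, Violet 10 (sum 23, leaving 2 seats).
Remainders in descending order: Violet 0.7670, Red 0.7395, Green 0.4935.
Largest remainders: Violet, Red receive the extra seats.

Green=3, Red=11, Violet=11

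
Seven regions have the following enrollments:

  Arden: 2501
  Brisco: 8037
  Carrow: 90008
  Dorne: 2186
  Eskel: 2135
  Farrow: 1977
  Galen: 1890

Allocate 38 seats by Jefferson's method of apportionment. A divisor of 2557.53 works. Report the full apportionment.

Arden 0; Brisco 3; Carrow 35; Dorne 0; Eskel 0; Farrow 0; Galen 0

With modified divisor 2557.53: modified quotas Arden 0.978, Brisco 3.142, Carrow 35.193, Dorne 0.855, Eskel 0.835, Farrow 0.773, Galen 0.739.
Rounding down: Arden 0, Brisco 3, Carrow 35, Dorne 0, Eskel 0, Farrow 0, Galen 0 (total 38).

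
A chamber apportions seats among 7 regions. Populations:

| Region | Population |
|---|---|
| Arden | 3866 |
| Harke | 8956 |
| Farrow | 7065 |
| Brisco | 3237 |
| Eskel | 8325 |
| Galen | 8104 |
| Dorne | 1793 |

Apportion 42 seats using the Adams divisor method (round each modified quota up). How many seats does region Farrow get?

Standard divisor 41346/42 ≈ 984.429; standard quotas: Arden 3.927, Harke 9.098, Farrow 7.177, Brisco 3.288, Eskel 8.457, Galen 8.232, Dorne 1.821.
Rounding up gives 4, 10, 8, 4, 9, 9, 2 = 46 seats, so the divisor must be adjusted.
With modified divisor 1060: modified quotas Arden 3.647, Harke 8.449, Farrow 6.665, Brisco 3.054, Eskel 7.854, Galen 7.645, Dorne 1.692.
Rounding up: Arden 4, Harke 9, Farrow 7, Brisco 4, Eskel 8, Galen 8, Dorne 2 (total 42).
Farrow receives 7.

7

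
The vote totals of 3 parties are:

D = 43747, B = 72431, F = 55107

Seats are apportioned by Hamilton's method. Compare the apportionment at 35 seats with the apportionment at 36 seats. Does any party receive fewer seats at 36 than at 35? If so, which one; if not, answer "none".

none

At 35 seats: D 9, B 15, F 11.
At 36 seats: D 9, B 15, F 12.
No party's allocation decreased.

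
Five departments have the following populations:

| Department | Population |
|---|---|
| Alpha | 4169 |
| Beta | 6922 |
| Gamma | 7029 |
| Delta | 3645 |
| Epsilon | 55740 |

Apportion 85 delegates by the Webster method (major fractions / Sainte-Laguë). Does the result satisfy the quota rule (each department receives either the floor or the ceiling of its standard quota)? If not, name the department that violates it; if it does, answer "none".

Epsilon

Standard quotas: Alpha 4.572, Beta 7.591, Gamma 7.709, Delta 3.997, Epsilon 61.130.
Webster allocation: Alpha 5, Beta 8, Gamma 8, Delta 4, Epsilon 60.
Epsilon has quota 61.130 (lower 61, upper 62) but receives 60 — outside the quota interval.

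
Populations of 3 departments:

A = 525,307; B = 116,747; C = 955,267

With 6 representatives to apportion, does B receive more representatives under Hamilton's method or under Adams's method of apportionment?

Hamilton: A 2, B 0, C 4.
Adams: A 2, B 1, C 3.
B gets 0 under Hamilton and 1 under Adams.

Adams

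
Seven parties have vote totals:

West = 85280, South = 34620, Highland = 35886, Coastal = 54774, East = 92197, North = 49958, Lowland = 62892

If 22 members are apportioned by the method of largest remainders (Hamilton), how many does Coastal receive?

The standard divisor is 415607/22 ≈ 18891.227.
Standard quotas: West 4.5143, South 1.8326, Highland 1.8996, Coastal 2.8994, East 4.8804, North 2.6445, Lowland 3.3292.
Lower quotas: West 4, South 1, Highland 1, Coastal 2, East 4, North 2, Lowland 3 (sum 17, leaving 5 seats).
Remainders in descending order: Highland 0.8996, Coastal 0.8994, East 0.8804, South 0.8326, North 0.6445, West 0.5143, Lowland 0.3292.
The surplus seats go to Highland, Coastal, East, South, North.
Coastal receives 3.

3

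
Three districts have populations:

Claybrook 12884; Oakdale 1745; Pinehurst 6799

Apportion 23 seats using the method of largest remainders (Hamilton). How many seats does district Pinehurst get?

The standard divisor is 21428/23 ≈ 931.652.
Standard quotas: Claybrook 13.8292, Oakdale 1.8730, Pinehurst 7.2978.
Lower quotas: Claybrook 13, Oakdale 1, Pinehurst 7 (sum 21, leaving 2 seats).
Remainders in descending order: Oakdale 0.8730, Claybrook 0.8292, Pinehurst 0.2978.
Largest remainders: Oakdale, Claybrook receive the extra seats.
Pinehurst receives 7.

7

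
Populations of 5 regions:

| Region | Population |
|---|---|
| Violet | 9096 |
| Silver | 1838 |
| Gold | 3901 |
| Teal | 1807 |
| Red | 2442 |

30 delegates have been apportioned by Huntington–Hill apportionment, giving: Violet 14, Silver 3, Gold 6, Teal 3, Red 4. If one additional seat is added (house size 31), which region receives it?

Priority for the next seat is population ÷ (√(s·(s+1))).
Priorities: Violet 627.684, Silver 530.585, Gold 601.937, Teal 521.636, Red 546.048.
Highest priority: Violet.

Violet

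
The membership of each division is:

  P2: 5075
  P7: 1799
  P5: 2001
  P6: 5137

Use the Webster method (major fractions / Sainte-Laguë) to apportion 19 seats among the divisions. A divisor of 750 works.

With modified divisor 750: modified quotas P2 6.767, P7 2.399, P5 2.668, P6 6.849.
Rounding to the nearest integer: P2 7, P7 2, P5 3, P6 7 (total 19).

P2 7, P7 2, P5 3, P6 7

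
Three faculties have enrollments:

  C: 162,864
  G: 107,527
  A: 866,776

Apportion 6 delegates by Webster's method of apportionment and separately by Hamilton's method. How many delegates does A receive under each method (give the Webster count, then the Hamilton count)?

4 and 5

Webster: C 1, G 1, A 4.
Hamilton: C 1, G 0, A 5.
A gets 4 under Webster and 5 under Hamilton.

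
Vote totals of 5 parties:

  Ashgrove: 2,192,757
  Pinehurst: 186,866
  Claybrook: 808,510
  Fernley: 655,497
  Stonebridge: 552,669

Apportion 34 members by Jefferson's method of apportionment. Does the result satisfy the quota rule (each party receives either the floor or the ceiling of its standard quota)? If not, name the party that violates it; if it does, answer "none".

Ashgrove

Standard quotas: Ashgrove 16.958, Pinehurst 1.445, Claybrook 6.253, Fernley 5.069, Stonebridge 4.274.
Jefferson allocation: Ashgrove 18, Pinehurst 1, Claybrook 6, Fernley 5, Stonebridge 4.
Ashgrove has quota 16.958 (lower 16, upper 17) but receives 18 — outside the quota interval.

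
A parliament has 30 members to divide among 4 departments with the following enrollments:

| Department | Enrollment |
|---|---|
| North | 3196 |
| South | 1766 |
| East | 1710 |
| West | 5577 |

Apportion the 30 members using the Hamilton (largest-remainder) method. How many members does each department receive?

North=8; South=4; East=4; West=14

Standard divisor: 12249 ÷ 30 ≈ 408.3.
Standard quotas: North 7.8276, South 4.3253, East 4.1881, West 13.6591.
Lower quotas: North 7, South 4, East 4, West 13 (sum 28, leaving 2 seats).
Remainders in descending order: North 0.8276, West 0.6591, South 0.3253, East 0.1881.
The surplus seats go to North, West.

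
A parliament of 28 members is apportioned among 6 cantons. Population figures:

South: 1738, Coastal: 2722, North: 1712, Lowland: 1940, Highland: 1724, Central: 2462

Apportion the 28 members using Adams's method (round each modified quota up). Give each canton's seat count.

Standard divisor 12298/28 ≈ 439.214; standard quotas: South 3.957, Coastal 6.197, North 3.898, Lowland 4.417, Highland 3.925, Central 5.605.
Rounding up gives 4, 7, 4, 5, 4, 6 = 30 seats, so the divisor must be adjusted.
With modified divisor 490: modified quotas South 3.547, Coastal 5.555, North 3.494, Lowland 3.959, Highland 3.518, Central 5.024.
Rounding up: South 4, Coastal 6, North 4, Lowland 4, Highland 4, Central 6 (total 28).

South: 4, Coastal: 6, North: 4, Lowland: 4, Highland: 4, Central: 6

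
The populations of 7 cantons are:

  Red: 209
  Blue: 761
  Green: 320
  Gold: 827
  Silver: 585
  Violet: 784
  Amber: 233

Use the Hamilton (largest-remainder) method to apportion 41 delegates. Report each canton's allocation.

Standard divisor: 3719 ÷ 41 ≈ 90.707.
Standard quotas: Red 2.304, Blue 8.390, Green 3.528, Gold 9.117, Silver 6.449, Violet 8.643, Amber 2.569.
Lower quotas: Red 2, Blue 8, Green 3, Gold 9, Silver 6, Violet 8, Amber 2 (sum 38, leaving 3 seats).
Remainders in descending order: Violet 0.643, Amber 0.569, Green 0.528, Silver 0.449, Blue 0.390, Red 0.304, Gold 0.117.
Largest remainders: Violet, Amber, Green receive the extra seats.

Red 2; Blue 8; Green 4; Gold 9; Silver 6; Violet 9; Amber 3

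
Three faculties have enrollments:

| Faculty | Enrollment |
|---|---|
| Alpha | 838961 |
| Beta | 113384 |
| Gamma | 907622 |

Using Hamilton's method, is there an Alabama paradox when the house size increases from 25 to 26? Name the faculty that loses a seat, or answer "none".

Beta

At 25 seats: Alpha 11, Beta 2, Gamma 12.
At 26 seats: Alpha 12, Beta 1, Gamma 13.
Beta drops from 2 to 1.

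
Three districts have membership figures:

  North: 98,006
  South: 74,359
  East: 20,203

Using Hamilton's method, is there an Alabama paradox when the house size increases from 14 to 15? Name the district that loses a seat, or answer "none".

East

At 14 seats: North 7, South 5, East 2.
At 15 seats: North 8, South 6, East 1.
East drops from 2 to 1.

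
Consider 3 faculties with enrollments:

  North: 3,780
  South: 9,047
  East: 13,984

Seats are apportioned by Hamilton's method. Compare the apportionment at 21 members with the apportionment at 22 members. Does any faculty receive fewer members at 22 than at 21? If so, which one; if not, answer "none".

At 21 seats: North 3, South 7, East 11.
At 22 seats: North 3, South 7, East 12.
No faculty's allocation decreased.

none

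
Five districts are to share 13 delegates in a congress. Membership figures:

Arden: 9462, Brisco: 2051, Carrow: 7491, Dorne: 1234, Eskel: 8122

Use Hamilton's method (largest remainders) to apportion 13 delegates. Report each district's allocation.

Arden 4, Brisco 1, Carrow 3, Dorne 1, Eskel 4

Total 28360; standard divisor 28360/13 ≈ 2181.538.
Standard quotas: Arden 4.3373, Brisco 0.9402, Carrow 3.4338, Dorne 0.5657, Eskel 3.7231.
Lower quotas: Arden 4, Brisco 0, Carrow 3, Dorne 0, Eskel 3 (sum 10, leaving 3 seats).
Remainders in descending order: Brisco 0.9402, Eskel 0.7231, Dorne 0.5657, Carrow 0.4338, Arden 0.3373.
The surplus seats go to Brisco, Eskel, Dorne.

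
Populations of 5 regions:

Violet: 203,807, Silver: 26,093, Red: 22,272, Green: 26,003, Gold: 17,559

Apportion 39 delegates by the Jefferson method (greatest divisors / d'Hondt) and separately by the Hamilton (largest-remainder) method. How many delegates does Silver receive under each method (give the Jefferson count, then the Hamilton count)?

3 and 4

Jefferson: Violet 28, Silver 3, Red 3, Green 3, Gold 2.
Hamilton: Violet 27, Silver 4, Red 3, Green 3, Gold 2.
Silver gets 3 under Jefferson and 4 under Hamilton.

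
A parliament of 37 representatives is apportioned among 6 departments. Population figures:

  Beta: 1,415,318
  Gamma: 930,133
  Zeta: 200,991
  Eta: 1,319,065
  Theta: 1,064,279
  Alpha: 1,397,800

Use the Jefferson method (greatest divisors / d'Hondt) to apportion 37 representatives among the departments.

Standard divisor 6327586/37 ≈ 171015.838; standard quotas: Beta 8.276, Gamma 5.439, Zeta 1.175, Eta 7.713, Theta 6.223, Alpha 8.174.
Rounding down gives 8, 5, 1, 7, 6, 8 = 35 seats, so the divisor must be adjusted.
With modified divisor 156300: modified quotas Beta 9.055, Gamma 5.951, Zeta 1.286, Eta 8.439, Theta 6.809, Alpha 8.943.
Rounding down: Beta 9, Gamma 5, Zeta 1, Eta 8, Theta 6, Alpha 8 (total 37).

Beta: 9; Gamma: 5; Zeta: 1; Eta: 8; Theta: 6; Alpha: 8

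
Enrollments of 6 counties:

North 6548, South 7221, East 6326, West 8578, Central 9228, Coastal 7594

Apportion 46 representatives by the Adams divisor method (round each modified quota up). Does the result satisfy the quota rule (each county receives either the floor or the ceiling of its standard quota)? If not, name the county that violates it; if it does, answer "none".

none

Standard quotas: North 6.621, South 7.301, East 6.396, West 8.673, Central 9.330, Coastal 7.678.
Adams allocation: North 7, South 7, East 6, West 9, Central 9, Coastal 8.
Every allocation lies between the lower and upper quota.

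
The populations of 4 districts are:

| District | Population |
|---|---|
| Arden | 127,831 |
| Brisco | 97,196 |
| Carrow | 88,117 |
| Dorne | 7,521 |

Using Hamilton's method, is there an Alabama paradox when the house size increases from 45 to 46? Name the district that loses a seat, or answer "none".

none

At 45 seats: Arden 18, Brisco 14, Carrow 12, Dorne 1.
At 46 seats: Arden 18, Brisco 14, Carrow 13, Dorne 1.
No district's allocation decreased.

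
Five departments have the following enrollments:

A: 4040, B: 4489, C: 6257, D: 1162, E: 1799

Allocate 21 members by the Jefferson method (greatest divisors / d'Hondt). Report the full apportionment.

A=5; B=5; C=8; D=1; E=2

Standard divisor 17747/21 ≈ 845.095; standard quotas: A 4.781, B 5.312, C 7.404, D 1.375, E 2.129.
Rounding down gives 4, 5, 7, 1, 2 = 19 seats, so the divisor must be adjusted.
With modified divisor 770: modified quotas A 5.247, B 5.830, C 8.126, D 1.509, E 2.336.
Rounding down: A 5, B 5, C 8, D 1, E 2 (total 21).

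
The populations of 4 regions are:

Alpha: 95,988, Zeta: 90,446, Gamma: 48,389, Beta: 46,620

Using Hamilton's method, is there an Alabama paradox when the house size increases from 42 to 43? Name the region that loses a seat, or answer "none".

none

At 42 seats: Alpha 14, Zeta 14, Gamma 7, Beta 7.
At 43 seats: Alpha 15, Zeta 14, Gamma 7, Beta 7.
No region's allocation decreased.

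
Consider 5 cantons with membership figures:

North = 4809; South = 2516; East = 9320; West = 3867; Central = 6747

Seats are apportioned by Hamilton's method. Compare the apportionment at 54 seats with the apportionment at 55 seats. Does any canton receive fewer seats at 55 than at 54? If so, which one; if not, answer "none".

none

At 54 seats: North 10, South 5, East 18, West 8, Central 13.
At 55 seats: North 10, South 5, East 19, West 8, Central 13.
No canton's allocation decreased.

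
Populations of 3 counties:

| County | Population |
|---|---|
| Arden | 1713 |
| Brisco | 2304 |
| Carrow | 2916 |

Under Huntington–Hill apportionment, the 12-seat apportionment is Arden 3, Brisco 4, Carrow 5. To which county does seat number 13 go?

Carrow

Priority for the next seat is population ÷ (√(s·(s+1))).
Priorities: Arden 494.501, Brisco 515.190, Carrow 532.386.
Highest priority: Carrow.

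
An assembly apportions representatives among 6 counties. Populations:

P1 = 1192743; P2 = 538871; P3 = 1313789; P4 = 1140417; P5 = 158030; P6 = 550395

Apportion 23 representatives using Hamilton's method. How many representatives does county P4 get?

The standard divisor is 4894245/23 ≈ 212793.261.
Standard quotas: P1 5.6052, P2 2.5324, P3 6.1740, P4 5.3593, P5 0.7426, P6 2.5865.
Lower quotas: P1 5, P2 2, P3 6, P4 5, P5 0, P6 2 (sum 20, leaving 3 seats).
Remainders in descending order: P5 0.7426, P1 0.6052, P6 0.5865, P2 0.5324, P4 0.3593, P3 0.1740.
Largest remainders: P5, P1, P6 receive the extra seats.
P4 receives 5.

5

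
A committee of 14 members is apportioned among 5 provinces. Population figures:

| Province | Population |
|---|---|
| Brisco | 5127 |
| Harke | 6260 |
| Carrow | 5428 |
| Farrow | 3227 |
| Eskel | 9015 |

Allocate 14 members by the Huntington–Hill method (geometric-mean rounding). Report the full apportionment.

With divisor 2155: modified quotas Brisco 2.379, Harke 2.905, Carrow 2.519, Farrow 1.497, Eskel 4.183.
Geometric-mean thresholds: Brisco √(2·3)=2.449, Harke √(2·3)=2.449, Carrow √(2·3)=2.449, Farrow √(1·2)=1.414, Eskel √(4·5)=4.472.
Each quota rounded against its threshold gives Brisco 2, Harke 3, Carrow 3, Farrow 2, Eskel 4 (total 14).

Brisco=2, Harke=3, Carrow=3, Farrow=2, Eskel=4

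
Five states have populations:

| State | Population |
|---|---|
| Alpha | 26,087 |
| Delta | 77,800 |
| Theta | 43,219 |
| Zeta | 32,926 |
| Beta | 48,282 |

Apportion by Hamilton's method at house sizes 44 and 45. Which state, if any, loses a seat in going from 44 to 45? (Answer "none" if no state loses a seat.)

Zeta

At 44 seats: Alpha 5, Delta 15, Theta 8, Zeta 7, Beta 9.
At 45 seats: Alpha 5, Delta 15, Theta 9, Zeta 6, Beta 10.
Zeta drops from 7 to 6.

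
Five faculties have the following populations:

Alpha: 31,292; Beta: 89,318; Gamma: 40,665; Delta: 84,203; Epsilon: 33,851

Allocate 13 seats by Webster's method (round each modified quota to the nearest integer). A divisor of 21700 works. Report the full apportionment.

Alpha=1; Beta=4; Gamma=2; Delta=4; Epsilon=2

With modified divisor 21700: modified quotas Alpha 1.442, Beta 4.116, Gamma 1.874, Delta 3.880, Epsilon 1.560.
Rounding to the nearest integer: Alpha 1, Beta 4, Gamma 2, Delta 4, Epsilon 2 (total 13).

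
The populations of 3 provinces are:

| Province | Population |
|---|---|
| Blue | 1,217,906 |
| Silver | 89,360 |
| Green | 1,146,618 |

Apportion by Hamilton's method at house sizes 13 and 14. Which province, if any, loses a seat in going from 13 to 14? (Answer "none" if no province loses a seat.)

Silver

At 13 seats: Blue 6, Silver 1, Green 6.
At 14 seats: Blue 7, Silver 0, Green 7.
Silver drops from 1 to 0.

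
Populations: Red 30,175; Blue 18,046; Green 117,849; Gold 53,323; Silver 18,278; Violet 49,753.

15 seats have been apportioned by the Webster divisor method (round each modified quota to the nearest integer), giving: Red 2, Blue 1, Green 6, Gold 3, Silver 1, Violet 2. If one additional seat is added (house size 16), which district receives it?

Violet

Priority for the next seat is population ÷ (current seats + 0.5).
Priorities: Red 12070.000, Blue 12030.667, Green 18130.615, Gold 15235.143, Silver 12185.333, Violet 19901.200.
Highest priority: Violet.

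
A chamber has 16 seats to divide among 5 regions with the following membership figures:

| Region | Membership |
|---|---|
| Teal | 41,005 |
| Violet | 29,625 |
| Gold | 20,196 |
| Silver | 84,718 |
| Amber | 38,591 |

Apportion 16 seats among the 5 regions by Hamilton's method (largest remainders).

Total 214135; standard divisor 214135/16 ≈ 13383.438.
Standard quotas: Teal 3.0639, Violet 2.2136, Gold 1.5090, Silver 6.3301, Amber 2.8835.
Lower quotas: Teal 3, Violet 2, Gold 1, Silver 6, Amber 2 (sum 14, leaving 2 seats).
Remainders in descending order: Amber 0.8835, Gold 0.5090, Silver 0.3301, Violet 0.2136, Teal 0.0639.
Largest remainders: Amber, Gold receive the extra seats.

Teal 3; Violet 2; Gold 2; Silver 6; Amber 3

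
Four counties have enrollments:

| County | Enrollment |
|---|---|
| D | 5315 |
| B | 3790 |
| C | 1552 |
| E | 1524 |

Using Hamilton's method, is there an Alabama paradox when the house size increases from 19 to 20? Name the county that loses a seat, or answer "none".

At 19 seats: D 8, B 6, C 3, E 2.
At 20 seats: D 9, B 6, C 3, E 2.
No county's allocation decreased.

none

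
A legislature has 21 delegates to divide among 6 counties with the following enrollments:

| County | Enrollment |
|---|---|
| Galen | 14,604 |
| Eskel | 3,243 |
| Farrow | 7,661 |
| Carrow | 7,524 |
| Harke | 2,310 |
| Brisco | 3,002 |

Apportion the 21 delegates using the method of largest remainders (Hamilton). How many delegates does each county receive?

Galen 8, Eskel 2, Farrow 4, Carrow 4, Harke 1, Brisco 2

The standard divisor is 38344/21 ≈ 1825.905.
Standard quotas: Galen 7.9982, Eskel 1.7761, Farrow 4.1957, Carrow 4.1207, Harke 1.2651, Brisco 1.6441.
Lower quotas: Galen 7, Eskel 1, Farrow 4, Carrow 4, Harke 1, Brisco 1 (sum 18, leaving 3 seats).
Remainders in descending order: Galen 0.9982, Eskel 0.7761, Brisco 0.6441, Harke 0.2651, Farrow 0.1957, Carrow 0.1207.
The surplus seats go to Galen, Eskel, Brisco.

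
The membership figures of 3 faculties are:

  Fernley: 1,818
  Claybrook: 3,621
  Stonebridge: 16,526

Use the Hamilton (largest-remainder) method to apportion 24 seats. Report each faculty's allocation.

Fernley: 2; Claybrook: 4; Stonebridge: 18

Standard divisor: 21965 ÷ 24 ≈ 915.208.
Standard quotas: Fernley 1.9864, Claybrook 3.9565, Stonebridge 18.0571.
Lower quotas: Fernley 1, Claybrook 3, Stonebridge 18 (sum 22, leaving 2 seats).
Remainders in descending order: Fernley 0.9864, Claybrook 0.9565, Stonebridge 0.0571.
The surplus seats go to Fernley, Claybrook.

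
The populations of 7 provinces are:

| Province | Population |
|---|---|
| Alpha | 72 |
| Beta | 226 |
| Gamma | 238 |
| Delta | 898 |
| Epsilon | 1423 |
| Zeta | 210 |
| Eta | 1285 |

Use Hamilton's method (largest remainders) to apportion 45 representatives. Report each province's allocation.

The standard divisor is 4352/45 ≈ 96.711.
Standard quotas: Alpha 0.744, Beta 2.337, Gamma 2.461, Delta 9.285, Epsilon 14.714, Zeta 2.171, Eta 13.287.
Lower quotas: Alpha 0, Beta 2, Gamma 2, Delta 9, Epsilon 14, Zeta 2, Eta 13 (sum 42, leaving 3 seats).
Remainders in descending order: Alpha 0.744, Epsilon 0.714, Gamma 0.461, Beta 0.337, Eta 0.287, Delta 0.285, Zeta 0.171.
Largest remainders: Alpha, Epsilon, Gamma receive the extra seats.

Alpha 1, Beta 2, Gamma 3, Delta 9, Epsilon 15, Zeta 2, Eta 13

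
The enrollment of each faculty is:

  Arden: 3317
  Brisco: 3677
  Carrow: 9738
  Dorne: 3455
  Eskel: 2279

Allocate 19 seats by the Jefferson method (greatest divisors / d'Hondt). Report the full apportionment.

Arden 3; Brisco 3; Carrow 8; Dorne 3; Eskel 2

Standard divisor 22466/19 ≈ 1182.421; standard quotas: Arden 2.805, Brisco 3.110, Carrow 8.236, Dorne 2.922, Eskel 1.927.
Rounding down gives 2, 3, 8, 2, 1 = 16 seats, so the divisor must be adjusted.
With modified divisor 1090: modified quotas Arden 3.043, Brisco 3.373, Carrow 8.934, Dorne 3.170, Eskel 2.091.
Rounding down: Arden 3, Brisco 3, Carrow 8, Dorne 3, Eskel 2 (total 19).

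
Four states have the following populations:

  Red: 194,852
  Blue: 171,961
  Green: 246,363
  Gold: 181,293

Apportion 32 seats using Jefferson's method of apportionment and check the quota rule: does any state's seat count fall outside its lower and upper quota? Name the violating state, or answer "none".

none

Standard quotas: Red 7.848, Blue 6.926, Green 9.923, Gold 7.302.
Jefferson allocation: Red 8, Blue 7, Green 10, Gold 7.
Every allocation lies between the lower and upper quota.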